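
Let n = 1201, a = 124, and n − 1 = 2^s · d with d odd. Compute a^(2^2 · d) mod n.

49

n − 1 = 1200 = 2^4 · 75, so s = 4 and d = 75.
By repeated squaring, 124^75 ≡ 1097 (mod 1201).
x_0 = 1097.
x_1 = 1097^2 mod 1201 = 7.
x_2 = 7^2 mod 1201 = 49.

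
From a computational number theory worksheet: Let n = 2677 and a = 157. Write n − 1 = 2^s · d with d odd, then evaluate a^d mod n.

2127

n − 1 = 2676 = 2^2 · 669, so s = 2 and d = 669.
157^669 mod 2677 = 2127.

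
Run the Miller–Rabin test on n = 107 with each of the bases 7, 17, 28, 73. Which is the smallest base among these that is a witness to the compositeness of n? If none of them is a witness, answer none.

n − 1 = 106 = 2^1 · 53, so s = 1 and d = 53.
Base 7: x_0 = 7^53 mod 107 = 106. x_0 = 106 ≡ −1, so 7 is not a witness.
Base 17: x_0 = 17^53 mod 107 = 106. x_0 = 106 ≡ −1, so 17 is not a witness.
Base 28: x_0 = 28^53 mod 107 = 106. x_0 = 106 ≡ −1, so 28 is not a witness.
Base 73: x_0 = 73^53 mod 107 = 106. x_0 = 106 ≡ −1, so 73 is not a witness.
No listed base is a witness for 107.

none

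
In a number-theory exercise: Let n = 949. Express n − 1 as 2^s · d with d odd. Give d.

Halving: 948 → 474 → 237; 237 is odd.
So 948 = 2^2 · 237.

237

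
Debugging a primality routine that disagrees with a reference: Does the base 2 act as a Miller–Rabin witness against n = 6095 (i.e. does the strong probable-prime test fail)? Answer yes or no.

yes

n − 1 = 6094 = 2^1 · 3047, so s = 1 and d = 3047.
Repeated squaring mod 6095: 2^1 ≡ 2, 2^2 ≡ 4, 2^4 ≡ 16, 2^8 ≡ 256, 2^16 ≡ 4586, 2^32 ≡ 3646, 2^64 ≡ 121, 2^128 ≡ 2451, 2^256 ≡ 3826, 2^512 ≡ 4181, 2^1024 ≡ 301, 2^2048 ≡ 5271.
3047 = 2048 + 512 + 256 + 128 + 64 + 32 + 4 + 2 + 1, so 2^3047 ≡ 5271·4181·3826·2451·121·3646·16·4·2 ≡ 5268 (mod 6095).
x_0 = 2^3047 mod 6095 = 5268.
x_0 ∉ {1, 6094} and s = 1, so 2 is a Miller–Rabin witness and 6095 is composite.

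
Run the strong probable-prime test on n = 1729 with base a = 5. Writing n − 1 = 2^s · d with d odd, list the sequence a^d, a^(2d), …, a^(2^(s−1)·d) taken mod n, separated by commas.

1217, 1065, 1, 1, 1, 1

n − 1 = 1728 = 2^6 · 27, so s = 6 and d = 27.
x_0 = 5^27 mod 1729 = 1217.
x_1 = 1217^2 mod 1729 = 1065.
x_2 = 1065^2 mod 1729 = 1.
x_3 = 1^2 mod 1729 = 1.
x_4 = 1^2 mod 1729 = 1.
x_5 = 1^2 mod 1729 = 1.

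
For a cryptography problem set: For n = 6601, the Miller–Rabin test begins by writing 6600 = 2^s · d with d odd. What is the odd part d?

825

Halving: 6600 → 3300 → 1650 → 825; 825 is odd.
So 6600 = 2^3 · 825.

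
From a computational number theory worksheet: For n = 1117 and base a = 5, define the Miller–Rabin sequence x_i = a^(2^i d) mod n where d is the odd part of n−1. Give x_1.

n − 1 = 1116 = 2^2 · 279, so s = 2 and d = 279.
By repeated squaring, 5^279 ≡ 214 (mod 1117).
x_0 = 214.
x_1 = 214^2 mod 1117 = 1116.

1116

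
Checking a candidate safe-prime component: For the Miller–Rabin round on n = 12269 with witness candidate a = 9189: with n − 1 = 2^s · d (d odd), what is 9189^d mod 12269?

n − 1 = 12268 = 2^2 · 3067, so s = 2 and d = 3067.
Repeated squaring mod 12269: 9189^1 ≡ 9189, 9189^2 ≡ 2463, 9189^4 ≡ 5483, 9189^8 ≡ 4239, 9189^16 ≡ 7305, 9189^32 ≡ 5144, 9189^64 ≡ 8772, 9189^128 ≡ 9085, 9189^256 ≡ 3662, 9189^512 ≡ 227, 9189^1024 ≡ 2453, 9189^2048 ≡ 5399.
3067 = 2048 + 512 + 256 + 128 + 64 + 32 + 16 + 8 + 2 + 1, so 9189^3067 ≡ 5399·227·3662·9085·8772·5144·7305·4239·2463·9189 ≡ 12268 (mod 12269).

12268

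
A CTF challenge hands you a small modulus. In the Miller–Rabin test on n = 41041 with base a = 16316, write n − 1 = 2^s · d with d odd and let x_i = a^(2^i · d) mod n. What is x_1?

n − 1 = 41040 = 2^4 · 2565, so s = 4 and d = 2565.
x_0 = 16316^2565 mod 41041 = 3576.
x_1 = 3576^2 mod 41041 = 24025.

24025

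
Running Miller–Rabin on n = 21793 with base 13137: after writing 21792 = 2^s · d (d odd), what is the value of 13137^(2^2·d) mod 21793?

12997

n − 1 = 21792 = 2^5 · 681, so s = 5 and d = 681.
x_0 = 13137^681 mod 21793 = 12520.
x_1 = 12520^2 mod 21793 = 15144.
x_2 = 15144^2 mod 21793 = 12997.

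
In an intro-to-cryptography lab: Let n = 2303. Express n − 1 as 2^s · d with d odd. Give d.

1151

Halving: 2302 → 1151; 1151 is odd.
So 2302 = 2^1 · 1151.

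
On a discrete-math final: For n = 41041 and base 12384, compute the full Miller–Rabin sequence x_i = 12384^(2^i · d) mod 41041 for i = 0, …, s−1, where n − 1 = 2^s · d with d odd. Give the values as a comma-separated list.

n − 1 = 41040 = 2^4 · 2565, so s = 4 and d = 2565.
x_0 = 12384^2565 mod 41041 = 6469.
x_1 = 6469^2 mod 41041 = 27182.
x_2 = 27182^2 mod 41041 = 1.
x_3 = 1^2 mod 41041 = 1.

6469, 27182, 1, 1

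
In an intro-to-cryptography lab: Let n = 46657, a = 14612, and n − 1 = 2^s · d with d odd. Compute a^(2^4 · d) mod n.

n − 1 = 46656 = 2^6 · 729, so s = 6 and d = 729.
x_0 = 14612^729 mod 46657 = 19981.
x_1 = 19981^2 mod 46657 = 43069.
x_2 = 43069^2 mod 46657 = 43069.
x_3 = 43069^2 mod 46657 = 43069.
x_4 = 43069^2 mod 46657 = 43069.

43069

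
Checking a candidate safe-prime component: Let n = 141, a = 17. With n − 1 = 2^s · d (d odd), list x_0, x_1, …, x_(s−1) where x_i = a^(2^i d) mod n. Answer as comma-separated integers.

n − 1 = 140 = 2^2 · 35, so s = 2 and d = 35.
x_0 = 17^35 mod 141 = 8.
x_1 = 8^2 mod 141 = 64.

8, 64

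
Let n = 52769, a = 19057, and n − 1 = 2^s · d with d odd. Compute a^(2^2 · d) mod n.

28349

n − 1 = 52768 = 2^5 · 1649, so s = 5 and d = 1649.
x_0 = 19057^1649 mod 52769 = 46466.
x_1 = 46466^2 mod 52769 = 45521.
x_2 = 45521^2 mod 52769 = 28349.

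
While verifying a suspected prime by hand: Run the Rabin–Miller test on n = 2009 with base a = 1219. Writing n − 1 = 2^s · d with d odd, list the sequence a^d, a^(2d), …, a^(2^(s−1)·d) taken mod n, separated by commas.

n − 1 = 2008 = 2^3 · 251, so s = 3 and d = 251.
x_0 = 1219^251 mod 2009 = 106.
x_1 = 106^2 mod 2009 = 1191.
x_2 = 1191^2 mod 2009 = 127.

106, 1191, 127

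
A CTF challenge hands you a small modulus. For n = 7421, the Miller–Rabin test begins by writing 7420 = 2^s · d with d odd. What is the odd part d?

Halving: 7420 → 3710 → 1855; 1855 is odd.
So 7420 = 2^2 · 1855.

1855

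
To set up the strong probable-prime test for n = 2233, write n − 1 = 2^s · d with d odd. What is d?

279

Halving: 2232 → 1116 → 558 → 279; 279 is odd.
So 2232 = 2^3 · 279.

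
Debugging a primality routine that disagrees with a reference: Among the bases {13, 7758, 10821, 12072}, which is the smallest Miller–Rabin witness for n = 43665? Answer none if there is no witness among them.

n − 1 = 43664 = 2^4 · 2729, so s = 4 and d = 2729.
Base 13: x_0 = 13^2729 mod 43665 = 10093. x_0 is neither 1 nor 43664, so continue squaring. x_1 = 10093^2 mod 43665 = 41869. x_2 = 41869^2 mod 43665 = 38071. x_3 = 38071^2 mod 43665 = 28696. Reached i = s−1 = 3 without hitting −1: 13 is a Miller–Rabin witness and 43665 is composite.
Base 7758: x_0 = 7758^2729 mod 43665 = 15138. x_0 is neither 1 nor 43664, so continue squaring. x_1 = 15138^2 mod 43665 = 5124. x_2 = 5124^2 mod 43665 = 12711. x_3 = 12711^2 mod 43665 = 9021. Reached i = s−1 = 3 without hitting −1: 7758 is a Miller–Rabin witness and 43665 is composite.
Base 10821: x_0 = 10821^2729 mod 43665 = 17586. x_0 is neither 1 nor 43664, so continue squaring. x_1 = 17586^2 mod 43665 = 31866. x_2 = 31866^2 mod 43665 = 12381. x_3 = 12381^2 mod 43665 = 25011. Reached i = s−1 = 3 without hitting −1: 10821 is a Miller–Rabin witness and 43665 is composite.
Base 12072: x_0 = 12072^2729 mod 43665 = 38802. x_0 is neither 1 nor 43664, so continue squaring. x_1 = 38802^2 mod 43665 = 26004. x_2 = 26004^2 mod 43665 = 11826. x_3 = 11826^2 mod 43665 = 38946. Reached i = s−1 = 3 without hitting −1: 12072 is a Miller–Rabin witness and 43665 is composite.
The smallest witness among the given bases is 13.

13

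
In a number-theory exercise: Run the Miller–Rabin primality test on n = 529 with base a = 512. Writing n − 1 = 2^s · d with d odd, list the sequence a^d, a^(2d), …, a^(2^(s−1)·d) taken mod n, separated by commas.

254, 507, 484, 438

n − 1 = 528 = 2^4 · 33, so s = 4 and d = 33.
x_0 = 512^33 mod 529 = 254.
x_1 = 254^2 mod 529 = 507.
x_2 = 507^2 mod 529 = 484.
x_3 = 484^2 mod 529 = 438.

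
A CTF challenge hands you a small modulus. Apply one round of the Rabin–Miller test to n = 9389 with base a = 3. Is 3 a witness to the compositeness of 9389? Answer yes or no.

n − 1 = 9388 = 2^2 · 2347, so s = 2 and d = 2347.
x_0 = 3^2347 mod 9389 = 5234.
x_0 is neither 1 nor 9388, so continue squaring.
x_1 = 5234^2 mod 9389 = 7043.
Reached i = s−1 = 1 without hitting −1: 3 is a Miller–Rabin witness and 9389 is composite.

yes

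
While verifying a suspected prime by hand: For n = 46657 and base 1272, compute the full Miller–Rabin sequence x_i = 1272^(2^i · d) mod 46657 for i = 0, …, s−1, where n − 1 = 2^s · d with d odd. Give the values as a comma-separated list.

25228, 3847, 9140, 23570, 1, 1

n − 1 = 46656 = 2^6 · 729, so s = 6 and d = 729.
x_0 = 1272^729 mod 46657 = 25228.
x_1 = 25228^2 mod 46657 = 3847.
x_2 = 3847^2 mod 46657 = 9140.
x_3 = 9140^2 mod 46657 = 23570.
x_4 = 23570^2 mod 46657 = 1.
x_5 = 1^2 mod 46657 = 1.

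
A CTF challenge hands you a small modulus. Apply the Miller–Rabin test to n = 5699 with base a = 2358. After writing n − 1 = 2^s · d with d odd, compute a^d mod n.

n − 1 = 5698 = 2^1 · 2849, so s = 1 and d = 2849.
2358^2849 mod 5699 = 4713.

4713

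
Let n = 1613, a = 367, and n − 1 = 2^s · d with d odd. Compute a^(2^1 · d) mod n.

n − 1 = 1612 = 2^2 · 403, so s = 2 and d = 403.
Repeated squaring mod 1613: 367^1 ≡ 367, 367^2 ≡ 810, 367^4 ≡ 1222, 367^8 ≡ 1259, 367^16 ≡ 1115, 367^32 ≡ 1215, 367^64 ≡ 330, 367^128 ≡ 829, 367^256 ≡ 103.
403 = 256 + 128 + 16 + 2 + 1, so 367^403 ≡ 103·829·1115·810·367 ≡ 1612 (mod 1613).
x_0 = 1612.
x_1 = 1612^2 mod 1613 = 1.

1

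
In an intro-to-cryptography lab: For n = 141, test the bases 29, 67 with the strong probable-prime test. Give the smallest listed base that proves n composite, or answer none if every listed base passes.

29

n − 1 = 140 = 2^2 · 35, so s = 2 and d = 35.
Base 29: x_0 = 29^35 mod 141 = 26. x_0 is neither 1 nor 140, so continue squaring. x_1 = 26^2 mod 141 = 112. Reached i = s−1 = 1 without hitting −1: 29 is a Miller–Rabin witness and 141 is composite.
Base 67: x_0 = 67^35 mod 141 = 58. x_0 is neither 1 nor 140, so continue squaring. x_1 = 58^2 mod 141 = 121. Reached i = s−1 = 1 without hitting −1: 67 is a Miller–Rabin witness and 141 is composite.
The smallest witness among the given bases is 29.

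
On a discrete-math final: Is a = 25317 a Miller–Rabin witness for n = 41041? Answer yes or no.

yes

n − 1 = 41040 = 2^4 · 2565, so s = 4 and d = 2565.
x_0 = 25317^2565 mod 41041 = 4542.
x_0 is neither 1 nor 41040, so continue squaring.
x_1 = 4542^2 mod 41041 = 27182.
x_2 = 27182^2 mod 41041 = 1.
x_2 = 1 but x_1 ≠ ±1, a nontrivial square root of 1 — 25317 is a witness and 41041 is composite.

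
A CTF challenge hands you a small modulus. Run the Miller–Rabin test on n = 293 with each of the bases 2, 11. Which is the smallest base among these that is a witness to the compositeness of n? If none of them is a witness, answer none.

none

n − 1 = 292 = 2^2 · 73, so s = 2 and d = 73.
Base 2: x_0 = 2^73 mod 293 = 138. x_0 is neither 1 nor 292, so continue squaring. x_1 = 138^2 mod 293 = 292. x_1 ≡ −1, so 2 is not a witness.
Base 11: x_0 = 11^73 mod 293 = 155. x_0 is neither 1 nor 292, so continue squaring. x_1 = 155^2 mod 293 = 292. x_1 ≡ −1, so 11 is not a witness.
No listed base is a witness for 293.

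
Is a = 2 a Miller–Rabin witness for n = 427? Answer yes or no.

n − 1 = 426 = 2^1 · 213, so s = 1 and d = 213.
Repeated squaring mod 427: 2^1 ≡ 2, 2^2 ≡ 4, 2^4 ≡ 16, 2^8 ≡ 256, 2^16 ≡ 205, 2^32 ≡ 179, 2^64 ≡ 16, 2^128 ≡ 256.
213 = 128 + 64 + 16 + 4 + 1, so 2^213 ≡ 256·16·205·16·2 ≡ 358 (mod 427).
x_0 = 2^213 mod 427 = 358.
x_0 ∉ {1, 426} and s = 1, so 2 is a Miller–Rabin witness and 427 is composite.

yes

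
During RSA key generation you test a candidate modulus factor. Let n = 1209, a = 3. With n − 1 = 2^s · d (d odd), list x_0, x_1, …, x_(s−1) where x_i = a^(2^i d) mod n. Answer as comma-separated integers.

3, 9, 81

n − 1 = 1208 = 2^3 · 151, so s = 3 and d = 151.
x_0 = 3^151 mod 1209 = 3.
x_1 = 3^2 mod 1209 = 9.
x_2 = 9^2 mod 1209 = 81.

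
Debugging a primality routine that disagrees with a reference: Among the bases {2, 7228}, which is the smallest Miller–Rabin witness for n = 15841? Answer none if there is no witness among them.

n − 1 = 15840 = 2^5 · 495, so s = 5 and d = 495.
Base 2: x_0 = 2^495 mod 15841 = 1. x_0 = 1, so 2 is not a witness.
Base 7228: x_0 = 7228^495 mod 15841 = 1. x_0 = 1, so 7228 is not a witness.
No listed base is a witness for 15841.

none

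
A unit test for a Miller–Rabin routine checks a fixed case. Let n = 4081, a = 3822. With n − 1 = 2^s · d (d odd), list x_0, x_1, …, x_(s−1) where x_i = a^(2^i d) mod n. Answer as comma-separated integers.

749, 1904, 1288, 2058

n − 1 = 4080 = 2^4 · 255, so s = 4 and d = 255.
x_0 = 3822^255 mod 4081 = 749.
x_1 = 749^2 mod 4081 = 1904.
x_2 = 1904^2 mod 4081 = 1288.
x_3 = 1288^2 mod 4081 = 2058.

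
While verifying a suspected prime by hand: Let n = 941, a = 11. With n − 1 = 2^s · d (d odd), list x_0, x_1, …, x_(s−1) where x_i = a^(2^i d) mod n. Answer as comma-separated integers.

97, 940

n − 1 = 940 = 2^2 · 235, so s = 2 and d = 235.
x_0 = 11^235 mod 941 = 97.
x_1 = 97^2 mod 941 = 940.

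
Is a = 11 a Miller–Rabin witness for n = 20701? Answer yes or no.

n − 1 = 20700 = 2^2 · 5175, so s = 2 and d = 5175.
Repeated squaring mod 20701: 11^1 ≡ 11, 11^2 ≡ 121, 11^4 ≡ 14641, 11^8 ≡ 26, 11^16 ≡ 676, 11^32 ≡ 1554, 11^64 ≡ 13600, 11^128 ≡ 17266, 11^256 ≡ 20356, 11^512 ≡ 15520, 11^1024 ≡ 14265, 11^2048 ≡ 20096, 11^4096 ≡ 14108.
5175 = 4096 + 1024 + 32 + 16 + 4 + 2 + 1, so 11^5175 ≡ 14108·14265·1554·676·14641·121·11 ≡ 3207 (mod 20701).
x_0 = 11^5175 mod 20701 = 3207.
x_0 is neither 1 nor 20700, so continue squaring.
x_1 = 3207^2 mod 20701 = 17153.
Reached i = s−1 = 1 without hitting −1: 11 is a Miller–Rabin witness and 20701 is composite.

yes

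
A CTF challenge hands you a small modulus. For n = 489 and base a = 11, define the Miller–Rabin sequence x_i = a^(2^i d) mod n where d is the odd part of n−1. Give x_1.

220

n − 1 = 488 = 2^3 · 61, so s = 3 and d = 61.
x_0 = 11^61 mod 489 = 389.
x_1 = 389^2 mod 489 = 220.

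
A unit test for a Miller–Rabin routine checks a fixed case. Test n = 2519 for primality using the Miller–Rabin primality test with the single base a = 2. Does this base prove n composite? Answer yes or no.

n − 1 = 2518 = 2^1 · 1259, so s = 1 and d = 1259.
Repeated squaring mod 2519: 2^1 ≡ 2, 2^2 ≡ 4, 2^4 ≡ 16, 2^8 ≡ 256, 2^16 ≡ 42, 2^32 ≡ 1764, 2^64 ≡ 731, 2^128 ≡ 333, 2^256 ≡ 53, 2^512 ≡ 290, 2^1024 ≡ 973.
1259 = 1024 + 128 + 64 + 32 + 8 + 2 + 1, so 2^1259 ≡ 973·333·731·1764·256·4·2 ≡ 655 (mod 2519).
x_0 = 2^1259 mod 2519 = 655.
x_0 ∉ {1, 2518} and s = 1, so 2 is a Miller–Rabin witness and 2519 is composite.

yes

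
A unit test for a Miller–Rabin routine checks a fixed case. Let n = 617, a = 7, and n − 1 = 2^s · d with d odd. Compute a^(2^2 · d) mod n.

n − 1 = 616 = 2^3 · 77, so s = 3 and d = 77.
x_0 = 7^77 mod 617 = 423.
x_1 = 423^2 mod 617 = 616.
x_2 = 616^2 mod 617 = 1.

1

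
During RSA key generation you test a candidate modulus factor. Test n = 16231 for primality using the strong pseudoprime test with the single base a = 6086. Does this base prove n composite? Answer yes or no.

no

n − 1 = 16230 = 2^1 · 8115, so s = 1 and d = 8115.
x_0 = 6086^8115 mod 16231 = 16230.
x_0 = 16230 ≡ −1, so 6086 is not a witness.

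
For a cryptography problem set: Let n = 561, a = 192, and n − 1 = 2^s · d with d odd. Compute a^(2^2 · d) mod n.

276

n − 1 = 560 = 2^4 · 35, so s = 4 and d = 35.
x_0 = 192^35 mod 561 = 210.
x_1 = 210^2 mod 561 = 342.
x_2 = 342^2 mod 561 = 276.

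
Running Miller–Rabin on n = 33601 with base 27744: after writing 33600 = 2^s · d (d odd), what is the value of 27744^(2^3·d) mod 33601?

1

n − 1 = 33600 = 2^6 · 525, so s = 6 and d = 525.
Repeated squaring mod 33601: 27744^1 ≡ 27744, 27744^2 ≡ 31429, 27744^4 ≡ 13444, 27744^8 ≡ 1357, 27744^16 ≡ 26995, 27744^32 ≡ 25138, 27744^64 ≡ 18638, 27744^128 ≡ 7906, 27744^256 ≡ 6976, 27744^512 ≡ 10328.
525 = 512 + 8 + 4 + 1, so 27744^525 ≡ 10328·1357·13444·27744 ≡ 22453 (mod 33601).
x_0 = 22453.
x_1 = 22453^2 mod 33601 = 21406.
x_2 = 21406^2 mod 33601 = 33600.
x_3 = 33600^2 mod 33601 = 1.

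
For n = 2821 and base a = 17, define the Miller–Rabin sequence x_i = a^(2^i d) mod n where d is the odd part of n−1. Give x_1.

n − 1 = 2820 = 2^2 · 705, so s = 2 and d = 705.
By repeated squaring, 17^705 ≡ 2820 (mod 2821).
x_0 = 2820.
x_1 = 2820^2 mod 2821 = 1.

1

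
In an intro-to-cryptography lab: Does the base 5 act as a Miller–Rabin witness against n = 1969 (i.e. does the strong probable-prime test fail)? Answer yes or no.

yes

n − 1 = 1968 = 2^4 · 123, so s = 4 and d = 123.
x_0 = 5^123 mod 1969 = 840.
x_0 is neither 1 nor 1968, so continue squaring.
x_1 = 840^2 mod 1969 = 698.
x_2 = 698^2 mod 1969 = 861.
x_3 = 861^2 mod 1969 = 977.
Reached i = s−1 = 3 without hitting −1: 5 is a Miller–Rabin witness and 1969 is composite.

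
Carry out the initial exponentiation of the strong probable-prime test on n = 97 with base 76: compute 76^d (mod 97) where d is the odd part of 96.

51

n − 1 = 96 = 2^5 · 3, so s = 5 and d = 3.
76^3 mod 97 = 51.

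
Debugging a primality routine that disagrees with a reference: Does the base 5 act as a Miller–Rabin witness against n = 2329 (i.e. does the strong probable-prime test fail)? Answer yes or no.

n − 1 = 2328 = 2^3 · 291, so s = 3 and d = 291.
Repeated squaring mod 2329: 5^1 ≡ 5, 5^2 ≡ 25, 5^4 ≡ 625, 5^8 ≡ 1682, 5^16 ≡ 1718, 5^32 ≡ 681, 5^64 ≡ 290, 5^128 ≡ 256, 5^256 ≡ 324.
291 = 256 + 32 + 2 + 1, so 5^291 ≡ 324·681·25·5 ≡ 482 (mod 2329).
x_0 = 5^291 mod 2329 = 482.
x_0 is neither 1 nor 2328, so continue squaring.
x_1 = 482^2 mod 2329 = 1753.
x_2 = 1753^2 mod 2329 = 1058.
Reached i = s−1 = 2 without hitting −1: 5 is a Miller–Rabin witness and 2329 is composite.

yes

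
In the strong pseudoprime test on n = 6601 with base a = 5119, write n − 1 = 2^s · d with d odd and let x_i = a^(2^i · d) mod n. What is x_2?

n − 1 = 6600 = 2^3 · 825, so s = 3 and d = 825.
x_0 = 5119^825 mod 6601 = 806.
x_1 = 806^2 mod 6601 = 2738.
x_2 = 2738^2 mod 6601 = 4509.

4509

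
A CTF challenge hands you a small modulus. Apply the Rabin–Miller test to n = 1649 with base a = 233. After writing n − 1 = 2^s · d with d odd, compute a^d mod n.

211

n − 1 = 1648 = 2^4 · 103, so s = 4 and d = 103.
Repeated squaring mod 1649: 233^1 ≡ 233, 233^2 ≡ 1521, 233^4 ≡ 1543, 233^8 ≡ 1342, 233^16 ≡ 256, 233^32 ≡ 1225, 233^64 ≡ 35.
103 = 64 + 32 + 4 + 2 + 1, so 233^103 ≡ 35·1225·1543·1521·233 ≡ 211 (mod 1649).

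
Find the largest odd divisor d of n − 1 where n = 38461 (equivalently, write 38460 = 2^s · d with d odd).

Halving: 38460 → 19230 → 9615; 9615 is odd.
So 38460 = 2^2 · 9615.

9615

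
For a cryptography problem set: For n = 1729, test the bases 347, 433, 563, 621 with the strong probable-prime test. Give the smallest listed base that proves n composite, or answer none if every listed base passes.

n − 1 = 1728 = 2^6 · 27, so s = 6 and d = 27.
Base 347: x_0 = 347^27 mod 1729 = 1. x_0 = 1, so 347 is not a witness.
Base 433: x_0 = 433^27 mod 1729 = 1728. x_0 = 1728 ≡ −1, so 433 is not a witness.
Base 563: x_0 = 563^27 mod 1729 = 1728. x_0 = 1728 ≡ −1, so 563 is not a witness.
Base 621: x_0 = 621^27 mod 1729 = 1728. x_0 = 1728 ≡ −1, so 621 is not a witness.
No listed base is a witness for 1729.

none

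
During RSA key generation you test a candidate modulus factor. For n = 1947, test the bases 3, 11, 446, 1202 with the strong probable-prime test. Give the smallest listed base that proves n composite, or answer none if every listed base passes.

3

n − 1 = 1946 = 2^1 · 973, so s = 1 and d = 973.
Base 3: x_0 = 3^973 mod 1947 = 852. x_0 ∉ {1, 1946} and s = 1, so 3 is a Miller–Rabin witness and 1947 is composite.
Base 11: x_0 = 11^973 mod 1947 = 1463. x_0 ∉ {1, 1946} and s = 1, so 11 is a Miller–Rabin witness and 1947 is composite.
Base 446: x_0 = 446^973 mod 1947 = 986. x_0 ∉ {1, 1946} and s = 1, so 446 is a Miller–Rabin witness and 1947 is composite.
Base 1202: x_0 = 1202^973 mod 1947 = 434. x_0 ∉ {1, 1946} and s = 1, so 1202 is a Miller–Rabin witness and 1947 is composite.
The smallest witness among the given bases is 3.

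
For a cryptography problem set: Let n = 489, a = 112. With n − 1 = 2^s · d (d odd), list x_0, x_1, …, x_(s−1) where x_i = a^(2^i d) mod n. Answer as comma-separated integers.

n − 1 = 488 = 2^3 · 61, so s = 3 and d = 61.
x_0 = 112^61 mod 489 = 82.
x_1 = 82^2 mod 489 = 367.
x_2 = 367^2 mod 489 = 214.

82, 367, 214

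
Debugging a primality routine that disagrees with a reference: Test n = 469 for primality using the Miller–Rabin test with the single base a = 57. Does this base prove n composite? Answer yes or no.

yes

n − 1 = 468 = 2^2 · 117, so s = 2 and d = 117.
x_0 = 57^117 mod 469 = 120.
x_0 is neither 1 nor 468, so continue squaring.
x_1 = 120^2 mod 469 = 330.
Reached i = s−1 = 1 without hitting −1: 57 is a Miller–Rabin witness and 469 is composite.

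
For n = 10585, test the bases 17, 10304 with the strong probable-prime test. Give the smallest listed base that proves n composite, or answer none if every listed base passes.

17

n − 1 = 10584 = 2^3 · 1323, so s = 3 and d = 1323.
Base 17: x_0 = 17^1323 mod 10585 = 4913. x_0 is neither 1 nor 10584, so continue squaring. x_1 = 4913^2 mod 10585 = 3769. x_2 = 3769^2 mod 10585 = 291. Reached i = s−1 = 2 without hitting −1: 17 is a Miller–Rabin witness and 10585 is composite.
Base 10304: x_0 = 10304^1323 mod 10585 = 1304. x_0 is neither 1 nor 10584, so continue squaring. x_1 = 1304^2 mod 10585 = 6816. x_2 = 6816^2 mod 10585 = 291. Reached i = s−1 = 2 without hitting −1: 10304 is a Miller–Rabin witness and 10585 is composite.
The smallest witness among the given bases is 17.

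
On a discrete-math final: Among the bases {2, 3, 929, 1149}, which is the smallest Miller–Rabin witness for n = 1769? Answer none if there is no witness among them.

2

n − 1 = 1768 = 2^3 · 221, so s = 3 and d = 221.
Base 2: x_0 = 2^221 mod 1769 = 1490. x_0 is neither 1 nor 1768, so continue squaring. x_1 = 1490^2 mod 1769 = 5. x_2 = 5^2 mod 1769 = 25. Reached i = s−1 = 2 without hitting −1: 2 is a Miller–Rabin witness and 1769 is composite.
Base 3: x_0 = 3^221 mod 1769 = 1406. x_0 is neither 1 nor 1768, so continue squaring. x_1 = 1406^2 mod 1769 = 863. x_2 = 863^2 mod 1769 = 20. Reached i = s−1 = 2 without hitting −1: 3 is a Miller–Rabin witness and 1769 is composite.
Base 929: x_0 = 929^221 mod 1769 = 1451. x_0 is neither 1 nor 1768, so continue squaring. x_1 = 1451^2 mod 1769 = 291. x_2 = 291^2 mod 1769 = 1538. Reached i = s−1 = 2 without hitting −1: 929 is a Miller–Rabin witness and 1769 is composite.
Base 1149: x_0 = 1149^221 mod 1769 = 445. x_0 is neither 1 nor 1768, so continue squaring. x_1 = 445^2 mod 1769 = 1666. x_2 = 1666^2 mod 1769 = 1764. Reached i = s−1 = 2 without hitting −1: 1149 is a Miller–Rabin witness and 1769 is composite.
The smallest witness among the given bases is 2.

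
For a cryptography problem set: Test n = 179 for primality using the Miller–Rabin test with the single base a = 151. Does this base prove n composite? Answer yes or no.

no

n − 1 = 178 = 2^1 · 89, so s = 1 and d = 89.
x_0 = 151^89 mod 179 = 1.
x_0 = 1, so 151 is not a witness.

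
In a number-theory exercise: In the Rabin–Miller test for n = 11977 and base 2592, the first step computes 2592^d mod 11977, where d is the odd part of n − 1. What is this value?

n − 1 = 11976 = 2^3 · 1497, so s = 3 and d = 1497.
Repeated squaring mod 11977: 2592^1 ≡ 2592, 2592^2 ≡ 11344, 2592^4 ≡ 5448, 2592^8 ≡ 1698, 2592^16 ≡ 8724, 2592^32 ≡ 6318, 2592^64 ≡ 9760, 2592^128 ≡ 4519, 2592^256 ≡ 576, 2592^512 ≡ 8397, 2592^1024 ≡ 1010.
1497 = 1024 + 256 + 128 + 64 + 16 + 8 + 1, so 2592^1497 ≡ 1010·576·4519·9760·8724·1698·2592 ≡ 659 (mod 11977).

659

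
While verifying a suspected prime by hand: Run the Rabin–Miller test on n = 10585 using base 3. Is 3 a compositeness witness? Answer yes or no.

n − 1 = 10584 = 2^3 · 1323, so s = 3 and d = 1323.
Repeated squaring mod 10585: 3^1 ≡ 3, 3^2 ≡ 9, 3^4 ≡ 81, 3^8 ≡ 6561, 3^16 ≡ 8111, 3^32 ≡ 2546, 3^64 ≡ 4096, 3^128 ≡ 10576, 3^256 ≡ 81, 3^512 ≡ 6561, 3^1024 ≡ 8111.
1323 = 1024 + 256 + 32 + 8 + 2 + 1, so 3^1323 ≡ 8111·81·2546·6561·9·3 ≡ 8422 (mod 10585).
x_0 = 3^1323 mod 10585 = 8422.
x_0 is neither 1 nor 10584, so continue squaring.
x_1 = 8422^2 mod 10585 = 10584.
x_1 ≡ −1, so 3 is not a witness.

no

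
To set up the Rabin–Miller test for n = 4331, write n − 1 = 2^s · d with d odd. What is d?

2165

Halving: 4330 → 2165; 2165 is odd.
So 4330 = 2^1 · 2165.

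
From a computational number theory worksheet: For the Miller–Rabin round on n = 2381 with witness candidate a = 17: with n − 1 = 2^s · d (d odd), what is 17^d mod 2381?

1

n − 1 = 2380 = 2^2 · 595, so s = 2 and d = 595.
17^595 mod 2381 = 1.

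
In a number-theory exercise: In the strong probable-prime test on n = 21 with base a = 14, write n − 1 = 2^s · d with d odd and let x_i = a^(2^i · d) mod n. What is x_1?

n − 1 = 20 = 2^2 · 5, so s = 2 and d = 5.
x_0 = 14^5 mod 21 = 14.
x_1 = 14^2 mod 21 = 7.

7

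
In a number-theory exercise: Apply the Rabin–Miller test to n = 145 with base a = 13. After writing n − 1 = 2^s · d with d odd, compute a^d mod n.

n − 1 = 144 = 2^4 · 9, so s = 4 and d = 9.
Repeated squaring mod 145: 13^1 ≡ 13, 13^2 ≡ 24, 13^4 ≡ 141, 13^8 ≡ 16.
9 = 8 + 1, so 13^9 ≡ 16·13 ≡ 63 (mod 145).

63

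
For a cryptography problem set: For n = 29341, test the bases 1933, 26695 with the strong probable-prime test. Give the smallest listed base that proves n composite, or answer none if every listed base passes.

n − 1 = 29340 = 2^2 · 7335, so s = 2 and d = 7335.
Base 1933: x_0 = 1933^7335 mod 29341 = 1. x_0 = 1, so 1933 is not a witness.
Base 26695: x_0 = 26695^7335 mod 29341 = 15361. x_0 is neither 1 nor 29340, so continue squaring. x_1 = 15361^2 mod 29341 = 29340. x_1 ≡ −1, so 26695 is not a witness.
No listed base is a witness for 29341.

none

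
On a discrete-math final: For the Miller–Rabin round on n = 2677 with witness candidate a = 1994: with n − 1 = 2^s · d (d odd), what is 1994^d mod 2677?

n − 1 = 2676 = 2^2 · 669, so s = 2 and d = 669.
By repeated squaring, 1994^669 ≡ 550 (mod 2677).

550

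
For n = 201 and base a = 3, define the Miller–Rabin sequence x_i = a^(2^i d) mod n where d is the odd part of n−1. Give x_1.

n − 1 = 200 = 2^3 · 25, so s = 3 and d = 25.
x_0 = 3^25 mod 201 = 27.
x_1 = 27^2 mod 201 = 126.

126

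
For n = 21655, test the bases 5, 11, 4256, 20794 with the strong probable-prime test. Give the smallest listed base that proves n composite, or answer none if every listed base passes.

n − 1 = 21654 = 2^1 · 10827, so s = 1 and d = 10827.
Base 5: x_0 = 5^10827 mod 21655 = 19195. x_0 ∉ {1, 21654} and s = 1, so 5 is a Miller–Rabin witness and 21655 is composite.
Base 11: x_0 = 11^10827 mod 21655 = 14446. x_0 ∉ {1, 21654} and s = 1, so 11 is a Miller–Rabin witness and 21655 is composite.
Base 4256: x_0 = 4256^10827 mod 21655 = 9456. x_0 ∉ {1, 21654} and s = 1, so 4256 is a Miller–Rabin witness and 21655 is composite.
Base 20794: x_0 = 20794^10827 mod 21655 = 1029. x_0 ∉ {1, 21654} and s = 1, so 20794 is a Miller–Rabin witness and 21655 is composite.
The smallest witness among the given bases is 5.

5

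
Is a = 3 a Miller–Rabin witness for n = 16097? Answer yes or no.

n − 1 = 16096 = 2^5 · 503, so s = 5 and d = 503.
x_0 = 3^503 mod 16097 = 1836.
x_0 is neither 1 nor 16096, so continue squaring.
x_1 = 1836^2 mod 16097 = 6623.
x_2 = 6623^2 mod 16097 = 15901.
x_3 = 15901^2 mod 16097 = 6222.
x_4 = 6222^2 mod 16097 = 16096.
x_4 ≡ −1, so 3 is not a witness.

no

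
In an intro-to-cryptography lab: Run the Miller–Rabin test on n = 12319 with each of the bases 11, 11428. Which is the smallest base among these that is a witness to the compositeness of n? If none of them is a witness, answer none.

n − 1 = 12318 = 2^1 · 6159, so s = 1 and d = 6159.
Base 11: x_0 = 11^6159 mod 12319 = 5929. x_0 ∉ {1, 12318} and s = 1, so 11 is a Miller–Rabin witness and 12319 is composite.
Base 11428: x_0 = 11428^6159 mod 12319 = 12001. x_0 ∉ {1, 12318} and s = 1, so 11428 is a Miller–Rabin witness and 12319 is composite.
The smallest witness among the given bases is 11.

11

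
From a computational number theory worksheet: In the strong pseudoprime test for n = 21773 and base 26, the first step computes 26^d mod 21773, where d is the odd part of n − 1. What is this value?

21772

n − 1 = 21772 = 2^2 · 5443, so s = 2 and d = 5443.
26^5443 mod 21773 = 21772.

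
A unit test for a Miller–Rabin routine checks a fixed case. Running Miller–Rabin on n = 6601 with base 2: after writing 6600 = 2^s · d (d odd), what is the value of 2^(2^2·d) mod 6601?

n − 1 = 6600 = 2^3 · 825, so s = 3 and d = 825.
x_0 = 2^825 mod 6601 = 2738.
x_1 = 2738^2 mod 6601 = 4509.
x_2 = 4509^2 mod 6601 = 1.

1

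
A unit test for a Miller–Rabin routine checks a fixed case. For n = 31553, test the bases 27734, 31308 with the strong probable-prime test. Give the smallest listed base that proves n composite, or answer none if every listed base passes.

27734

n − 1 = 31552 = 2^6 · 493, so s = 6 and d = 493.
Base 27734: x_0 = 27734^493 mod 31553 = 26955. x_0 is neither 1 nor 31552, so continue squaring. x_1 = 26955^2 mod 31553 = 1094. x_2 = 1094^2 mod 31553 = 29375. x_3 = 29375^2 mod 31553 = 10734. x_4 = 10734^2 mod 31553 = 18753. x_5 = 18753^2 mod 31553 = 16824. Reached i = s−1 = 5 without hitting −1: 27734 is a Miller–Rabin witness and 31553 is composite.
Base 31308: x_0 = 31308^493 mod 31553 = 16767. x_0 is neither 1 nor 31552, so continue squaring. x_1 = 16767^2 mod 31553 = 26612. x_2 = 26612^2 mod 31553 = 23012. x_3 = 23012^2 mod 31553 = 29698. x_4 = 29698^2 mod 31553 = 1748. x_5 = 1748^2 mod 31553 = 26416. Reached i = s−1 = 5 without hitting −1: 31308 is a Miller–Rabin witness and 31553 is composite.
The smallest witness among the given bases is 27734.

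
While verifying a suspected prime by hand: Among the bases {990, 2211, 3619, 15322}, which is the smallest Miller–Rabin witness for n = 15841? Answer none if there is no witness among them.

n − 1 = 15840 = 2^5 · 495, so s = 5 and d = 495.
Base 990: x_0 = 990^495 mod 15841 = 15840. x_0 = 15840 ≡ −1, so 990 is not a witness.
Base 2211: x_0 = 2211^495 mod 15841 = 4682. x_0 is neither 1 nor 15840, so continue squaring. x_1 = 4682^2 mod 15841 = 13021. x_2 = 13021^2 mod 15841 = 218. x_3 = 218^2 mod 15841 = 1. x_3 = 1 but x_2 ≠ ±1, a nontrivial square root of 1 — 2211 is a witness and 15841 is composite.
Base 3619: x_0 = 3619^495 mod 15841 = 15778. x_0 is neither 1 nor 15840, so continue squaring. x_1 = 15778^2 mod 15841 = 3969. x_2 = 3969^2 mod 15841 = 7007. x_3 = 7007^2 mod 15841 = 6790. x_4 = 6790^2 mod 15841 = 6790. Reached i = s−1 = 4 without hitting −1: 3619 is a Miller–Rabin witness and 15841 is composite.
Base 15322: x_0 = 15322^495 mod 15841 = 13796. x_0 is neither 1 nor 15840, so continue squaring. x_1 = 13796^2 mod 15841 = 1. x_1 = 1 but x_0 ≠ ±1, a nontrivial square root of 1 — 15322 is a witness and 15841 is composite.
The smallest witness among the given bases is 2211.

2211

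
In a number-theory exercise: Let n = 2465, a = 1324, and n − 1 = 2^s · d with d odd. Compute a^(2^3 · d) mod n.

1

n − 1 = 2464 = 2^5 · 77, so s = 5 and d = 77.
x_0 = 1324^77 mod 2465 = 104.
x_1 = 104^2 mod 2465 = 956.
x_2 = 956^2 mod 2465 = 1886.
x_3 = 1886^2 mod 2465 = 1.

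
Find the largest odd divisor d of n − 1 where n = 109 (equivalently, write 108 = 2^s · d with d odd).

Halving: 108 → 54 → 27; 27 is odd.
So 108 = 2^2 · 27.

27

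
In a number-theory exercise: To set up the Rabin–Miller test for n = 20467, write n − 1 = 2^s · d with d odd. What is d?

Halving: 20466 → 10233; 10233 is odd.
So 20466 = 2^1 · 10233.

10233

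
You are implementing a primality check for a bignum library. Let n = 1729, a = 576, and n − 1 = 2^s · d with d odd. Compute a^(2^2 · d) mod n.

1

n − 1 = 1728 = 2^6 · 27, so s = 6 and d = 27.
Repeated squaring mod 1729: 576^1 ≡ 576, 576^2 ≡ 1537, 576^4 ≡ 555, 576^8 ≡ 263, 576^16 ≡ 9.
27 = 16 + 8 + 2 + 1, so 576^27 ≡ 9·263·1537·576 ≡ 1065 (mod 1729).
x_0 = 1065.
x_1 = 1065^2 mod 1729 = 1.
x_2 = 1^2 mod 1729 = 1.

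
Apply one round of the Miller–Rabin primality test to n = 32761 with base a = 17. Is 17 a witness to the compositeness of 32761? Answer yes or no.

yes

n − 1 = 32760 = 2^3 · 4095, so s = 3 and d = 4095.
Repeated squaring mod 32761: 17^1 ≡ 17, 17^2 ≡ 289, 17^4 ≡ 17999, 17^8 ≡ 23233, 17^16 ≡ 2053, 17^32 ≡ 21401, 17^64 ≡ 4021, 17^128 ≡ 17268, 17^256 ≡ 25963, 17^512 ≡ 19794, 17^1024 ≡ 13637, 17^2048 ≡ 16333.
4095 = 2048 + 1024 + 512 + 256 + 128 + 64 + 32 + 16 + 8 + 4 + 2 + 1, so 17^4095 ≡ 16333·13637·19794·25963·17268·4021·21401·2053·23233·17999·289·17 ≡ 16995 (mod 32761).
x_0 = 17^4095 mod 32761 = 16995.
x_0 is neither 1 nor 32760, so continue squaring.
x_1 = 16995^2 mod 32761 = 9049.
x_2 = 9049^2 mod 32761 = 14662.
Reached i = s−1 = 2 without hitting −1: 17 is a Miller–Rabin witness and 32761 is composite.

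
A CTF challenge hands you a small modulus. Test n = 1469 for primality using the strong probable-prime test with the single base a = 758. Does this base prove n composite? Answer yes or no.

yes

n − 1 = 1468 = 2^2 · 367, so s = 2 and d = 367.
Repeated squaring mod 1469: 758^1 ≡ 758, 758^2 ≡ 185, 758^4 ≡ 438, 758^8 ≡ 874, 758^16 ≡ 1465, 758^32 ≡ 16, 758^64 ≡ 256, 758^128 ≡ 900, 758^256 ≡ 581.
367 = 256 + 64 + 32 + 8 + 4 + 2 + 1, so 758^367 ≡ 581·256·16·874·438·185·758 ≡ 407 (mod 1469).
x_0 = 758^367 mod 1469 = 407.
x_0 is neither 1 nor 1468, so continue squaring.
x_1 = 407^2 mod 1469 = 1121.
Reached i = s−1 = 1 without hitting −1: 758 is a Miller–Rabin witness and 1469 is composite.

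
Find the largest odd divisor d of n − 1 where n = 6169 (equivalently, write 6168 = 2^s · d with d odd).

Halving: 6168 → 3084 → 1542 → 771; 771 is odd.
So 6168 = 2^3 · 771.

771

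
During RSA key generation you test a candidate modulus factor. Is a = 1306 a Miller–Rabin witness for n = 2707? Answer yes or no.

no

n − 1 = 2706 = 2^1 · 1353, so s = 1 and d = 1353.
Repeated squaring mod 2707: 1306^1 ≡ 1306, 1306^2 ≡ 226, 1306^4 ≡ 2350, 1306^8 ≡ 220, 1306^16 ≡ 2381, 1306^32 ≡ 703, 1306^64 ≡ 1535, 1306^128 ≡ 1135, 1306^256 ≡ 2400, 1306^512 ≡ 2211, 1306^1024 ≡ 2386.
1353 = 1024 + 256 + 64 + 8 + 1, so 1306^1353 ≡ 2386·2400·1535·220·1306 ≡ 1 (mod 2707).
x_0 = 1306^1353 mod 2707 = 1.
x_0 = 1, so 1306 is not a witness.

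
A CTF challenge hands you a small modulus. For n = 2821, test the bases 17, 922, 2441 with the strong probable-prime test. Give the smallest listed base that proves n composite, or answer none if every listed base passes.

n − 1 = 2820 = 2^2 · 705, so s = 2 and d = 705.
Base 17: x_0 = 17^705 mod 2821 = 2820. x_0 = 2820 ≡ −1, so 17 is not a witness.
Base 922: x_0 = 922^705 mod 2821 = 2820. x_0 = 2820 ≡ −1, so 922 is not a witness.
Base 2441: x_0 = 2441^705 mod 2821 = 2820. x_0 = 2820 ≡ −1, so 2441 is not a witness.
No listed base is a witness for 2821.

none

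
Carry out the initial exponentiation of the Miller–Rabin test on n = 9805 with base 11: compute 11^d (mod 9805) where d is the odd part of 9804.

n − 1 = 9804 = 2^2 · 2451, so s = 2 and d = 2451.
11^2451 mod 9805 = 4106.

4106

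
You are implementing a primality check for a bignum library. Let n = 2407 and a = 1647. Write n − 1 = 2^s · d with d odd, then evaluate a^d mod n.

n − 1 = 2406 = 2^1 · 1203, so s = 1 and d = 1203.
1647^1203 mod 2407 = 1938.

1938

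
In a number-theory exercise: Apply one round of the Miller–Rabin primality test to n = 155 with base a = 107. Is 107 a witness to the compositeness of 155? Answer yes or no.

n − 1 = 154 = 2^1 · 77, so s = 1 and d = 77.
x_0 = 107^77 mod 155 = 72.
x_0 ∉ {1, 154} and s = 1, so 107 is a Miller–Rabin witness and 155 is composite.

yes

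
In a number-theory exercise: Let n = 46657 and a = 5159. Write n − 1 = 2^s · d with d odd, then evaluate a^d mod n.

39073

n − 1 = 46656 = 2^6 · 729, so s = 6 and d = 729.
5159^729 mod 46657 = 39073.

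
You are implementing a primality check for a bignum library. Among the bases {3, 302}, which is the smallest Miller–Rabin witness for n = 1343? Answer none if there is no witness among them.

n − 1 = 1342 = 2^1 · 671, so s = 1 and d = 671.
Base 3: x_0 = 3^671 mod 1343 = 312. x_0 ∉ {1, 1342} and s = 1, so 3 is a Miller–Rabin witness and 1343 is composite.
Base 302: x_0 = 302^671 mod 1343 = 89. x_0 ∉ {1, 1342} and s = 1, so 302 is a Miller–Rabin witness and 1343 is composite.
The smallest witness among the given bases is 3.

3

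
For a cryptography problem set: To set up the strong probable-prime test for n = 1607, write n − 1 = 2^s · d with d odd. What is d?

Halving: 1606 → 803; 803 is odd.
So 1606 = 2^1 · 803.

803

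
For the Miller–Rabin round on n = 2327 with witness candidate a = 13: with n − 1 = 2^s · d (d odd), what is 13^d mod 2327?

611

n − 1 = 2326 = 2^1 · 1163, so s = 1 and d = 1163.
Repeated squaring mod 2327: 13^1 ≡ 13, 13^2 ≡ 169, 13^4 ≡ 637, 13^8 ≡ 871, 13^16 ≡ 39, 13^32 ≡ 1521, 13^64 ≡ 403, 13^128 ≡ 1846, 13^256 ≡ 988, 13^512 ≡ 1131, 13^1024 ≡ 1638.
1163 = 1024 + 128 + 8 + 2 + 1, so 13^1163 ≡ 1638·1846·871·169·13 ≡ 611 (mod 2327).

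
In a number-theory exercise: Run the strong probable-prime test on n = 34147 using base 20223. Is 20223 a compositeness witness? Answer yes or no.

n − 1 = 34146 = 2^1 · 17073, so s = 1 and d = 17073.
x_0 = 20223^17073 mod 34147 = 34146.
x_0 = 34146 ≡ −1, so 20223 is not a witness.

no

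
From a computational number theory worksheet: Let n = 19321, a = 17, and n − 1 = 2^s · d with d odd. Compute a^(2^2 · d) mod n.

n − 1 = 19320 = 2^3 · 2415, so s = 3 and d = 2415.
Repeated squaring mod 19321: 17^1 ≡ 17, 17^2 ≡ 289, 17^4 ≡ 6237, 17^8 ≡ 6996, 17^16 ≡ 3923, 17^32 ≡ 10413, 17^64 ≡ 1117, 17^128 ≡ 11145, 17^256 ≡ 15637, 17^512 ≡ 8514, 17^1024 ≡ 15125, 17^2048 ≡ 4985.
2415 = 2048 + 256 + 64 + 32 + 8 + 4 + 2 + 1, so 17^2415 ≡ 4985·15637·1117·10413·6996·6237·289·17 ≡ 18486 (mod 19321).
x_0 = 18486.
x_1 = 18486^2 mod 19321 = 1669.
x_2 = 1669^2 mod 19321 = 3337.

3337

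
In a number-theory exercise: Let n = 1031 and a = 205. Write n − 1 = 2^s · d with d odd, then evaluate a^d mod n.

1030

n − 1 = 1030 = 2^1 · 515, so s = 1 and d = 515.
Repeated squaring mod 1031: 205^1 ≡ 205, 205^2 ≡ 785, 205^4 ≡ 718, 205^8 ≡ 24, 205^16 ≡ 576, 205^32 ≡ 825, 205^64 ≡ 165, 205^128 ≡ 419, 205^256 ≡ 291, 205^512 ≡ 139.
515 = 512 + 2 + 1, so 205^515 ≡ 139·785·205 ≡ 1030 (mod 1031).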